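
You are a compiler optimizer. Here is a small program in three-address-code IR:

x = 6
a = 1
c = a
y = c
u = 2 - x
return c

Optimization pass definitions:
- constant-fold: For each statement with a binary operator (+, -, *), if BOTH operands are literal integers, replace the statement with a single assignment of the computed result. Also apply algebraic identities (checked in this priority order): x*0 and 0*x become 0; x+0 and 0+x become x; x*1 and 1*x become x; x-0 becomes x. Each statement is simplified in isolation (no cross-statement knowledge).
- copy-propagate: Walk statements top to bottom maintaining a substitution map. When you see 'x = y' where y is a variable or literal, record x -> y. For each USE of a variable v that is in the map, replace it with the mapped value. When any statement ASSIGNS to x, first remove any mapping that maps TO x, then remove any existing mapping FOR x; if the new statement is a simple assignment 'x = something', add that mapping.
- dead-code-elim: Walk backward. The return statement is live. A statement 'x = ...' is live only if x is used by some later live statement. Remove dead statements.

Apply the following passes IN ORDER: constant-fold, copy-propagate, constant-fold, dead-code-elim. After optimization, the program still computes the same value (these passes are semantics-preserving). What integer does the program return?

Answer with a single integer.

Answer: 1

Derivation:
Initial IR:
  x = 6
  a = 1
  c = a
  y = c
  u = 2 - x
  return c
After constant-fold (6 stmts):
  x = 6
  a = 1
  c = a
  y = c
  u = 2 - x
  return c
After copy-propagate (6 stmts):
  x = 6
  a = 1
  c = 1
  y = 1
  u = 2 - 6
  return 1
After constant-fold (6 stmts):
  x = 6
  a = 1
  c = 1
  y = 1
  u = -4
  return 1
After dead-code-elim (1 stmts):
  return 1
Evaluate:
  x = 6  =>  x = 6
  a = 1  =>  a = 1
  c = a  =>  c = 1
  y = c  =>  y = 1
  u = 2 - x  =>  u = -4
  return c = 1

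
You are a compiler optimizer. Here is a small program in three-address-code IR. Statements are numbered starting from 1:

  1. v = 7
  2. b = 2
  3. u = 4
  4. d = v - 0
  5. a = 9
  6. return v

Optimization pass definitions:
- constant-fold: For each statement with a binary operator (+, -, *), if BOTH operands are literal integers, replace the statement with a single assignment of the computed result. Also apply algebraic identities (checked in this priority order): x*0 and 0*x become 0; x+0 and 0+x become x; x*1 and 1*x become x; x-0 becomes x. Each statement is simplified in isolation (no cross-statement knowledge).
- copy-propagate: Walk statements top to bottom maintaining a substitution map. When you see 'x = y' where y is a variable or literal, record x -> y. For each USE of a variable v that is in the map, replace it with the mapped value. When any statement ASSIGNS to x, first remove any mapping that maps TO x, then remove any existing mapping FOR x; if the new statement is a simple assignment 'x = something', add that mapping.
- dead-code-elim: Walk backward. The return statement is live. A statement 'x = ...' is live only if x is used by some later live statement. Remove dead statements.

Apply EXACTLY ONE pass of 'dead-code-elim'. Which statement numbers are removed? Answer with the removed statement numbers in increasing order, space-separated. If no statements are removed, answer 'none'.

Backward liveness scan:
Stmt 1 'v = 7': KEEP (v is live); live-in = []
Stmt 2 'b = 2': DEAD (b not in live set ['v'])
Stmt 3 'u = 4': DEAD (u not in live set ['v'])
Stmt 4 'd = v - 0': DEAD (d not in live set ['v'])
Stmt 5 'a = 9': DEAD (a not in live set ['v'])
Stmt 6 'return v': KEEP (return); live-in = ['v']
Removed statement numbers: [2, 3, 4, 5]
Surviving IR:
  v = 7
  return v

Answer: 2 3 4 5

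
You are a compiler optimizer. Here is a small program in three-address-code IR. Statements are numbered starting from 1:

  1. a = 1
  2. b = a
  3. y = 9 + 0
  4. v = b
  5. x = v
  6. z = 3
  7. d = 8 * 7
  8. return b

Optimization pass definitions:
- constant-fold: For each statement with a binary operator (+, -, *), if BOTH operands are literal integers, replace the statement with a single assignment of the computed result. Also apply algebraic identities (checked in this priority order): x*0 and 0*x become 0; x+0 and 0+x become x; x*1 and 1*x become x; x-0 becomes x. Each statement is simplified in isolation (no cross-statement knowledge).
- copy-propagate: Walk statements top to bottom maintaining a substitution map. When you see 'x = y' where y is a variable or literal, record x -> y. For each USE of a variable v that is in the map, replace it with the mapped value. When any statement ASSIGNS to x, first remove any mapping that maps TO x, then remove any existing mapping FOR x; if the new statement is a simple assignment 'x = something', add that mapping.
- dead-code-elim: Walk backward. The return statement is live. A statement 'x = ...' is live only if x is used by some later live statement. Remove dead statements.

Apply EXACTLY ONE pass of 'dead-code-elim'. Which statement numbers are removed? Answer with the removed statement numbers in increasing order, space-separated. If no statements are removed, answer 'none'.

Backward liveness scan:
Stmt 1 'a = 1': KEEP (a is live); live-in = []
Stmt 2 'b = a': KEEP (b is live); live-in = ['a']
Stmt 3 'y = 9 + 0': DEAD (y not in live set ['b'])
Stmt 4 'v = b': DEAD (v not in live set ['b'])
Stmt 5 'x = v': DEAD (x not in live set ['b'])
Stmt 6 'z = 3': DEAD (z not in live set ['b'])
Stmt 7 'd = 8 * 7': DEAD (d not in live set ['b'])
Stmt 8 'return b': KEEP (return); live-in = ['b']
Removed statement numbers: [3, 4, 5, 6, 7]
Surviving IR:
  a = 1
  b = a
  return b

Answer: 3 4 5 6 7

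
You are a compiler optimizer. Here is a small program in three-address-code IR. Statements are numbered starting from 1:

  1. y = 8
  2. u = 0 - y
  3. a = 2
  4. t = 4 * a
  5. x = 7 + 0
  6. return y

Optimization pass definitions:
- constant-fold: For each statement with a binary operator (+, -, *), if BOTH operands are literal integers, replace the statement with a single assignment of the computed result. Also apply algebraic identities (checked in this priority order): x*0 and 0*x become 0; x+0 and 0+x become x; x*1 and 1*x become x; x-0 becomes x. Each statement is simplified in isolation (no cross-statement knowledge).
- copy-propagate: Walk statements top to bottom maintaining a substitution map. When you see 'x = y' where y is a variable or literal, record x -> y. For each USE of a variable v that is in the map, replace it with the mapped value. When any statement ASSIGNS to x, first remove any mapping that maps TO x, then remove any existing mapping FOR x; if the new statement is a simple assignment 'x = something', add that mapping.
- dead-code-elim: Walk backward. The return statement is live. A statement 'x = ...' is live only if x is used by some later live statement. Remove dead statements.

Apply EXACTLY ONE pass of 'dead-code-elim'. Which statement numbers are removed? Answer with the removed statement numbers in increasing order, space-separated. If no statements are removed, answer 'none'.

Backward liveness scan:
Stmt 1 'y = 8': KEEP (y is live); live-in = []
Stmt 2 'u = 0 - y': DEAD (u not in live set ['y'])
Stmt 3 'a = 2': DEAD (a not in live set ['y'])
Stmt 4 't = 4 * a': DEAD (t not in live set ['y'])
Stmt 5 'x = 7 + 0': DEAD (x not in live set ['y'])
Stmt 6 'return y': KEEP (return); live-in = ['y']
Removed statement numbers: [2, 3, 4, 5]
Surviving IR:
  y = 8
  return y

Answer: 2 3 4 5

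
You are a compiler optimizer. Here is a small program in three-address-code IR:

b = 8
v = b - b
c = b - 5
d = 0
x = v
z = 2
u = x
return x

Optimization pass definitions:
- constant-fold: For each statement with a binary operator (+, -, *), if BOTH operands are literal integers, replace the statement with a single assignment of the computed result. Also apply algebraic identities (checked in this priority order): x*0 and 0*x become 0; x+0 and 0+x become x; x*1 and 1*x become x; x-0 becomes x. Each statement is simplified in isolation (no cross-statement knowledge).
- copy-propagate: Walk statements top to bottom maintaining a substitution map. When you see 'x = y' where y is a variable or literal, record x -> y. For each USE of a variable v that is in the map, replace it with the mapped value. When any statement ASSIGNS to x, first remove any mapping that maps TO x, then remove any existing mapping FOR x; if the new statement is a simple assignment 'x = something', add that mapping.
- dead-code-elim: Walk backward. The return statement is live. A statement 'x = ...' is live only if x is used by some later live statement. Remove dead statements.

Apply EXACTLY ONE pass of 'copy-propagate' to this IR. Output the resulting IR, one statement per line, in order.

Answer: b = 8
v = 8 - 8
c = 8 - 5
d = 0
x = v
z = 2
u = v
return v

Derivation:
Applying copy-propagate statement-by-statement:
  [1] b = 8  (unchanged)
  [2] v = b - b  -> v = 8 - 8
  [3] c = b - 5  -> c = 8 - 5
  [4] d = 0  (unchanged)
  [5] x = v  (unchanged)
  [6] z = 2  (unchanged)
  [7] u = x  -> u = v
  [8] return x  -> return v
Result (8 stmts):
  b = 8
  v = 8 - 8
  c = 8 - 5
  d = 0
  x = v
  z = 2
  u = v
  return v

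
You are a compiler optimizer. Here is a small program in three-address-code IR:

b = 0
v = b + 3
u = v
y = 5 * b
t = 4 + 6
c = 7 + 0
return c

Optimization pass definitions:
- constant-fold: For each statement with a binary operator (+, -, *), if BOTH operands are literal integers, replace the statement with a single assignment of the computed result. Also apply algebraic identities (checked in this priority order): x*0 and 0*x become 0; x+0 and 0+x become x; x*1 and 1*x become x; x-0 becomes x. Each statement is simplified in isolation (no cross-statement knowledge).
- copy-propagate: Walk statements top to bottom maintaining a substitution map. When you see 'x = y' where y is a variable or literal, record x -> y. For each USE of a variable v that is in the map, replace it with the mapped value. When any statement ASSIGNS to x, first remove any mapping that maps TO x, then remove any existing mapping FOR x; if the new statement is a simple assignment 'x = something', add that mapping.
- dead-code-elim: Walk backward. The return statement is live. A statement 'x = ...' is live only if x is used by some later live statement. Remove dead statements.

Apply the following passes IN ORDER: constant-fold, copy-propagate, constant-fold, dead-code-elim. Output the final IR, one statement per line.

Initial IR:
  b = 0
  v = b + 3
  u = v
  y = 5 * b
  t = 4 + 6
  c = 7 + 0
  return c
After constant-fold (7 stmts):
  b = 0
  v = b + 3
  u = v
  y = 5 * b
  t = 10
  c = 7
  return c
After copy-propagate (7 stmts):
  b = 0
  v = 0 + 3
  u = v
  y = 5 * 0
  t = 10
  c = 7
  return 7
After constant-fold (7 stmts):
  b = 0
  v = 3
  u = v
  y = 0
  t = 10
  c = 7
  return 7
After dead-code-elim (1 stmts):
  return 7

Answer: return 7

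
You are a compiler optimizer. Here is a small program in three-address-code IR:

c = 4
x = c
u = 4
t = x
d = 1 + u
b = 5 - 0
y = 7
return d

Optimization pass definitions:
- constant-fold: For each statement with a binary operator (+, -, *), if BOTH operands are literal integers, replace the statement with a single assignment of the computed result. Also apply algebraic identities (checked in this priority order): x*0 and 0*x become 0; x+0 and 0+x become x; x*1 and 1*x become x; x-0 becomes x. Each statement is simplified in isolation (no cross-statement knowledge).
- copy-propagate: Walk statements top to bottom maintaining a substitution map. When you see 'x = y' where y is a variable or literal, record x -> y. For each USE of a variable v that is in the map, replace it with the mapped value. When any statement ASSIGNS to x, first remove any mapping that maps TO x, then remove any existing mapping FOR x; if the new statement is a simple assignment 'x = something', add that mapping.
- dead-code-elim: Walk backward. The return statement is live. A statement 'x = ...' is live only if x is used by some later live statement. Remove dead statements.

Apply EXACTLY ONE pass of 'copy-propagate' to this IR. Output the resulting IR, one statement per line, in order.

Answer: c = 4
x = 4
u = 4
t = 4
d = 1 + 4
b = 5 - 0
y = 7
return d

Derivation:
Applying copy-propagate statement-by-statement:
  [1] c = 4  (unchanged)
  [2] x = c  -> x = 4
  [3] u = 4  (unchanged)
  [4] t = x  -> t = 4
  [5] d = 1 + u  -> d = 1 + 4
  [6] b = 5 - 0  (unchanged)
  [7] y = 7  (unchanged)
  [8] return d  (unchanged)
Result (8 stmts):
  c = 4
  x = 4
  u = 4
  t = 4
  d = 1 + 4
  b = 5 - 0
  y = 7
  return d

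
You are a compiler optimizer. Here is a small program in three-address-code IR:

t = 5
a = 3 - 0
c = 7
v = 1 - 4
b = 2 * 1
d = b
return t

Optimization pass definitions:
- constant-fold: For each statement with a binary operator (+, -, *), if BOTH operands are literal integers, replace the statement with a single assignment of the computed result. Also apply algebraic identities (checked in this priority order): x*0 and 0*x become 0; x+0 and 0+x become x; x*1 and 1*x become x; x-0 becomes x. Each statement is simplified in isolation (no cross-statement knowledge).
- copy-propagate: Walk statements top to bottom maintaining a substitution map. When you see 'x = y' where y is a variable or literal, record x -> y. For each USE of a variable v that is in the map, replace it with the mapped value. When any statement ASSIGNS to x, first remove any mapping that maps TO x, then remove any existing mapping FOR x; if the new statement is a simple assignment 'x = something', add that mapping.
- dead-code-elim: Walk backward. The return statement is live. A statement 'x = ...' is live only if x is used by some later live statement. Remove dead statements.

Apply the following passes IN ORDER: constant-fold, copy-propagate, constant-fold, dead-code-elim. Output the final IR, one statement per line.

Initial IR:
  t = 5
  a = 3 - 0
  c = 7
  v = 1 - 4
  b = 2 * 1
  d = b
  return t
After constant-fold (7 stmts):
  t = 5
  a = 3
  c = 7
  v = -3
  b = 2
  d = b
  return t
After copy-propagate (7 stmts):
  t = 5
  a = 3
  c = 7
  v = -3
  b = 2
  d = 2
  return 5
After constant-fold (7 stmts):
  t = 5
  a = 3
  c = 7
  v = -3
  b = 2
  d = 2
  return 5
After dead-code-elim (1 stmts):
  return 5

Answer: return 5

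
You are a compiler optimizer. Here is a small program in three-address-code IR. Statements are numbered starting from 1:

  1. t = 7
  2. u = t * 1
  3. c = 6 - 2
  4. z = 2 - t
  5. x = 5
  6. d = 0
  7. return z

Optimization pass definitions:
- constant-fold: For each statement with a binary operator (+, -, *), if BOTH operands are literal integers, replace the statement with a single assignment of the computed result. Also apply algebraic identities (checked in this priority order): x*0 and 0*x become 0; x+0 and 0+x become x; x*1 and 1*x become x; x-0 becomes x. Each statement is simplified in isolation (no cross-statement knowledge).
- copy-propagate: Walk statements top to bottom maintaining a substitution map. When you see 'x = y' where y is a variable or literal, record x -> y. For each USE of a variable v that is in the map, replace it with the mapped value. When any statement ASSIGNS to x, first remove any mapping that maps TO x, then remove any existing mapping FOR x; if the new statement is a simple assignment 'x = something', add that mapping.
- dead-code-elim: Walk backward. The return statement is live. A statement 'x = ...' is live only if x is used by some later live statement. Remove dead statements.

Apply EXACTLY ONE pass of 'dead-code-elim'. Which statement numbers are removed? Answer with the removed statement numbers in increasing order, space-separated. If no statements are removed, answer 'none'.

Backward liveness scan:
Stmt 1 't = 7': KEEP (t is live); live-in = []
Stmt 2 'u = t * 1': DEAD (u not in live set ['t'])
Stmt 3 'c = 6 - 2': DEAD (c not in live set ['t'])
Stmt 4 'z = 2 - t': KEEP (z is live); live-in = ['t']
Stmt 5 'x = 5': DEAD (x not in live set ['z'])
Stmt 6 'd = 0': DEAD (d not in live set ['z'])
Stmt 7 'return z': KEEP (return); live-in = ['z']
Removed statement numbers: [2, 3, 5, 6]
Surviving IR:
  t = 7
  z = 2 - t
  return z

Answer: 2 3 5 6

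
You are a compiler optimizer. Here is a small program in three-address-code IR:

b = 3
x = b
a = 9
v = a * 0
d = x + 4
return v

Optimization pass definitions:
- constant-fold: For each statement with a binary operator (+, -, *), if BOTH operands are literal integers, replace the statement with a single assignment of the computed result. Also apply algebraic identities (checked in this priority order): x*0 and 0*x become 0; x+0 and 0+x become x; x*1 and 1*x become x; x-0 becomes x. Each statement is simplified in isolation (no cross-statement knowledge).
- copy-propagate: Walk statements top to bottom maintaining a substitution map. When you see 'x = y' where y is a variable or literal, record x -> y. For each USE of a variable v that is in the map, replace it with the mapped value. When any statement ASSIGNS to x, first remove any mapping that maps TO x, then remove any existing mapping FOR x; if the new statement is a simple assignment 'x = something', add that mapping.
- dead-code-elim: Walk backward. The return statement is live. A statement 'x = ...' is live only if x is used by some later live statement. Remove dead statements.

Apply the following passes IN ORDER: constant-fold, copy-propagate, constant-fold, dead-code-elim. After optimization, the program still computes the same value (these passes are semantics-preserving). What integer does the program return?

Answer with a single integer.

Answer: 0

Derivation:
Initial IR:
  b = 3
  x = b
  a = 9
  v = a * 0
  d = x + 4
  return v
After constant-fold (6 stmts):
  b = 3
  x = b
  a = 9
  v = 0
  d = x + 4
  return v
After copy-propagate (6 stmts):
  b = 3
  x = 3
  a = 9
  v = 0
  d = 3 + 4
  return 0
After constant-fold (6 stmts):
  b = 3
  x = 3
  a = 9
  v = 0
  d = 7
  return 0
After dead-code-elim (1 stmts):
  return 0
Evaluate:
  b = 3  =>  b = 3
  x = b  =>  x = 3
  a = 9  =>  a = 9
  v = a * 0  =>  v = 0
  d = x + 4  =>  d = 7
  return v = 0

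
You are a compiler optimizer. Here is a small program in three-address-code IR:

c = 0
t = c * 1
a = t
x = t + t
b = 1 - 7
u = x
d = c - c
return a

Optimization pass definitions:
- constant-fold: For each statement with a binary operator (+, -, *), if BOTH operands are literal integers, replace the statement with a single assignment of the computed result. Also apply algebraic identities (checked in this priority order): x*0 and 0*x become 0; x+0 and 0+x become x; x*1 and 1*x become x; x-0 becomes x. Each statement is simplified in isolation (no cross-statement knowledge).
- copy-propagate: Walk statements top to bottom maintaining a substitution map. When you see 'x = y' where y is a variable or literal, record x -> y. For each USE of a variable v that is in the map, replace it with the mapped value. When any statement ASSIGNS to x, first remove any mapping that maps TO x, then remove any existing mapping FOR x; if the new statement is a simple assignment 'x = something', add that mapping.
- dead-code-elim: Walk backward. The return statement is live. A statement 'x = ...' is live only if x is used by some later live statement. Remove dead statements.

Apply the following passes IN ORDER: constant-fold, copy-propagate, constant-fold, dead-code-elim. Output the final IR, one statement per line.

Initial IR:
  c = 0
  t = c * 1
  a = t
  x = t + t
  b = 1 - 7
  u = x
  d = c - c
  return a
After constant-fold (8 stmts):
  c = 0
  t = c
  a = t
  x = t + t
  b = -6
  u = x
  d = c - c
  return a
After copy-propagate (8 stmts):
  c = 0
  t = 0
  a = 0
  x = 0 + 0
  b = -6
  u = x
  d = 0 - 0
  return 0
After constant-fold (8 stmts):
  c = 0
  t = 0
  a = 0
  x = 0
  b = -6
  u = x
  d = 0
  return 0
After dead-code-elim (1 stmts):
  return 0

Answer: return 0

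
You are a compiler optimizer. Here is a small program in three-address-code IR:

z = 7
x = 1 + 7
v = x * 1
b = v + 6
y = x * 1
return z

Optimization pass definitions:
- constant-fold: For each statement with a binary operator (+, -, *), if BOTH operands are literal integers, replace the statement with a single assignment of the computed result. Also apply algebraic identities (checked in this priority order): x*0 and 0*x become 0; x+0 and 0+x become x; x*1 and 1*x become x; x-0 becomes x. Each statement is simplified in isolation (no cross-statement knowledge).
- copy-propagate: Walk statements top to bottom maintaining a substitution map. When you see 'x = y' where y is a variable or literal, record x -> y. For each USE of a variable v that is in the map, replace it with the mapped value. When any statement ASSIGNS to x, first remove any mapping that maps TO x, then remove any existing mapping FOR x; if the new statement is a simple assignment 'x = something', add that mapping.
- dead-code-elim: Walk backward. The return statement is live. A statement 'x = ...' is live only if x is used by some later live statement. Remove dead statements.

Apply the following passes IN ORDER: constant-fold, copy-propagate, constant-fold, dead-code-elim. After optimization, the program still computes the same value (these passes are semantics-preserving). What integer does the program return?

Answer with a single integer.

Answer: 7

Derivation:
Initial IR:
  z = 7
  x = 1 + 7
  v = x * 1
  b = v + 6
  y = x * 1
  return z
After constant-fold (6 stmts):
  z = 7
  x = 8
  v = x
  b = v + 6
  y = x
  return z
After copy-propagate (6 stmts):
  z = 7
  x = 8
  v = 8
  b = 8 + 6
  y = 8
  return 7
After constant-fold (6 stmts):
  z = 7
  x = 8
  v = 8
  b = 14
  y = 8
  return 7
After dead-code-elim (1 stmts):
  return 7
Evaluate:
  z = 7  =>  z = 7
  x = 1 + 7  =>  x = 8
  v = x * 1  =>  v = 8
  b = v + 6  =>  b = 14
  y = x * 1  =>  y = 8
  return z = 7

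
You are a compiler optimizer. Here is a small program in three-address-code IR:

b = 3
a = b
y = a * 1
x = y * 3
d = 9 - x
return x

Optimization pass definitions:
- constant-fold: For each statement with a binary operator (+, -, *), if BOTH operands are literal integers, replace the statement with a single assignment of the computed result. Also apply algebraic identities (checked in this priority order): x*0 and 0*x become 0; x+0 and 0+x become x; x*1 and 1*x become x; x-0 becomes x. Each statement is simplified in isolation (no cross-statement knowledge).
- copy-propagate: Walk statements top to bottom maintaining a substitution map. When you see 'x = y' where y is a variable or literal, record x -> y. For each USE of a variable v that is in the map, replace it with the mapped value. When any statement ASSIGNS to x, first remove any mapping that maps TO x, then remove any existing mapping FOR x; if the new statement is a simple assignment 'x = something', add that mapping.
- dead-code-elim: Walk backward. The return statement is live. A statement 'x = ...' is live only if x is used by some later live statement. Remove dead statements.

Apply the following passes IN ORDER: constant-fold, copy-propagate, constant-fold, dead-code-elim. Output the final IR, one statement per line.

Answer: x = 9
return x

Derivation:
Initial IR:
  b = 3
  a = b
  y = a * 1
  x = y * 3
  d = 9 - x
  return x
After constant-fold (6 stmts):
  b = 3
  a = b
  y = a
  x = y * 3
  d = 9 - x
  return x
After copy-propagate (6 stmts):
  b = 3
  a = 3
  y = 3
  x = 3 * 3
  d = 9 - x
  return x
After constant-fold (6 stmts):
  b = 3
  a = 3
  y = 3
  x = 9
  d = 9 - x
  return x
After dead-code-elim (2 stmts):
  x = 9
  return x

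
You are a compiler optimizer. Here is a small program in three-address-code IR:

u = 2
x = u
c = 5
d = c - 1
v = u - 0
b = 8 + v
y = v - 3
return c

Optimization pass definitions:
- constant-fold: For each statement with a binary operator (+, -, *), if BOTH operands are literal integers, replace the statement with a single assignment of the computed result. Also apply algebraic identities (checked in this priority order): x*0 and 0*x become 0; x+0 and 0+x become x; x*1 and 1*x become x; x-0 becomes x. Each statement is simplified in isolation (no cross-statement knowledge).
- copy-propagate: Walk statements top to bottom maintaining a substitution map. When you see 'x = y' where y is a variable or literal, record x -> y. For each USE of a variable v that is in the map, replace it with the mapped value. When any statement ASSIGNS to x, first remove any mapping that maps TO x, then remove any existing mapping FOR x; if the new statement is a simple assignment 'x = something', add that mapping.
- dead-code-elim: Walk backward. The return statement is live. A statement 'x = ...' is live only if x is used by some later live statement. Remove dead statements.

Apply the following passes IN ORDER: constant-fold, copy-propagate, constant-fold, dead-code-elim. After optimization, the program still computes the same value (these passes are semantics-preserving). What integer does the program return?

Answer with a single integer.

Initial IR:
  u = 2
  x = u
  c = 5
  d = c - 1
  v = u - 0
  b = 8 + v
  y = v - 3
  return c
After constant-fold (8 stmts):
  u = 2
  x = u
  c = 5
  d = c - 1
  v = u
  b = 8 + v
  y = v - 3
  return c
After copy-propagate (8 stmts):
  u = 2
  x = 2
  c = 5
  d = 5 - 1
  v = 2
  b = 8 + 2
  y = 2 - 3
  return 5
After constant-fold (8 stmts):
  u = 2
  x = 2
  c = 5
  d = 4
  v = 2
  b = 10
  y = -1
  return 5
After dead-code-elim (1 stmts):
  return 5
Evaluate:
  u = 2  =>  u = 2
  x = u  =>  x = 2
  c = 5  =>  c = 5
  d = c - 1  =>  d = 4
  v = u - 0  =>  v = 2
  b = 8 + v  =>  b = 10
  y = v - 3  =>  y = -1
  return c = 5

Answer: 5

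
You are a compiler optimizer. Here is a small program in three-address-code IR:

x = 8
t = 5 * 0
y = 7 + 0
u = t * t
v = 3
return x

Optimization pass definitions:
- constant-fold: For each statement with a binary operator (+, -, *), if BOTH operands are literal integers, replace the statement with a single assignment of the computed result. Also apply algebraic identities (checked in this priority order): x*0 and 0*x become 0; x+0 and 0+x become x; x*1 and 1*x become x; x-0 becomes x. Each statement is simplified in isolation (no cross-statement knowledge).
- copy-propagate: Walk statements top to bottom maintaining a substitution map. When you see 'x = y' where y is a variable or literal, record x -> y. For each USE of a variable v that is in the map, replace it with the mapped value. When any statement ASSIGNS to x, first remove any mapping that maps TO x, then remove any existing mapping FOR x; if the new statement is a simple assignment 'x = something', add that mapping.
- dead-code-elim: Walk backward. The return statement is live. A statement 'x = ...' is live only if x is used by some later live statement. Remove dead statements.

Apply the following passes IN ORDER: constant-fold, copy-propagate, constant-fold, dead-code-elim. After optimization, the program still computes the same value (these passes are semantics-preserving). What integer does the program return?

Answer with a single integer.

Initial IR:
  x = 8
  t = 5 * 0
  y = 7 + 0
  u = t * t
  v = 3
  return x
After constant-fold (6 stmts):
  x = 8
  t = 0
  y = 7
  u = t * t
  v = 3
  return x
After copy-propagate (6 stmts):
  x = 8
  t = 0
  y = 7
  u = 0 * 0
  v = 3
  return 8
After constant-fold (6 stmts):
  x = 8
  t = 0
  y = 7
  u = 0
  v = 3
  return 8
After dead-code-elim (1 stmts):
  return 8
Evaluate:
  x = 8  =>  x = 8
  t = 5 * 0  =>  t = 0
  y = 7 + 0  =>  y = 7
  u = t * t  =>  u = 0
  v = 3  =>  v = 3
  return x = 8

Answer: 8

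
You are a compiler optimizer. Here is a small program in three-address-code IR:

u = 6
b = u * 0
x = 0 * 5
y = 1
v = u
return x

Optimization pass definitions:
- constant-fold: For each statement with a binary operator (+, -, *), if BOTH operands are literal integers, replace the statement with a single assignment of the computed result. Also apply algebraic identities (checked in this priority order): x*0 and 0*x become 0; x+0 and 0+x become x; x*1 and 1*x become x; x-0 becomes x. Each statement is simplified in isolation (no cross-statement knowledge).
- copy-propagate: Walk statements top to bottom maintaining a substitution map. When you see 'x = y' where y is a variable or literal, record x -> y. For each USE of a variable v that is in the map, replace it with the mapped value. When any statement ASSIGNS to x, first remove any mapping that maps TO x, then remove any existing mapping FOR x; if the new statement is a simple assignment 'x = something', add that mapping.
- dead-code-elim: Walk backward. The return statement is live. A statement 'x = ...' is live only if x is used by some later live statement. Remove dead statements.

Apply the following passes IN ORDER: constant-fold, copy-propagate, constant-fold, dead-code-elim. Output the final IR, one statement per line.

Initial IR:
  u = 6
  b = u * 0
  x = 0 * 5
  y = 1
  v = u
  return x
After constant-fold (6 stmts):
  u = 6
  b = 0
  x = 0
  y = 1
  v = u
  return x
After copy-propagate (6 stmts):
  u = 6
  b = 0
  x = 0
  y = 1
  v = 6
  return 0
After constant-fold (6 stmts):
  u = 6
  b = 0
  x = 0
  y = 1
  v = 6
  return 0
After dead-code-elim (1 stmts):
  return 0

Answer: return 0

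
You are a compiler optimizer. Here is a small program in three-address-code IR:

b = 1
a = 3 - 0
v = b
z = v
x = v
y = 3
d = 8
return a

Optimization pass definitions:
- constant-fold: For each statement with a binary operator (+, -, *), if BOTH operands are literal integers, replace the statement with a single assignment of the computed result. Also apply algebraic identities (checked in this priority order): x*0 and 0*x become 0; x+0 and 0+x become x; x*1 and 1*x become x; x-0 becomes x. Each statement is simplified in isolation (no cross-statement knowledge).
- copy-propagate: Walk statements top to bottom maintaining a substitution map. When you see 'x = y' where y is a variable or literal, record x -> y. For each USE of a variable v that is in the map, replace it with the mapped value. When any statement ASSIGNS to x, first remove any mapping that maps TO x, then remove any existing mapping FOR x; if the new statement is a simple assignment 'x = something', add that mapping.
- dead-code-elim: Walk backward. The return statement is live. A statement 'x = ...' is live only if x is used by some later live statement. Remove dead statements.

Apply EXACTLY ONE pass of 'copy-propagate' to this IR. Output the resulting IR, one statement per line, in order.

Answer: b = 1
a = 3 - 0
v = 1
z = 1
x = 1
y = 3
d = 8
return a

Derivation:
Applying copy-propagate statement-by-statement:
  [1] b = 1  (unchanged)
  [2] a = 3 - 0  (unchanged)
  [3] v = b  -> v = 1
  [4] z = v  -> z = 1
  [5] x = v  -> x = 1
  [6] y = 3  (unchanged)
  [7] d = 8  (unchanged)
  [8] return a  (unchanged)
Result (8 stmts):
  b = 1
  a = 3 - 0
  v = 1
  z = 1
  x = 1
  y = 3
  d = 8
  return a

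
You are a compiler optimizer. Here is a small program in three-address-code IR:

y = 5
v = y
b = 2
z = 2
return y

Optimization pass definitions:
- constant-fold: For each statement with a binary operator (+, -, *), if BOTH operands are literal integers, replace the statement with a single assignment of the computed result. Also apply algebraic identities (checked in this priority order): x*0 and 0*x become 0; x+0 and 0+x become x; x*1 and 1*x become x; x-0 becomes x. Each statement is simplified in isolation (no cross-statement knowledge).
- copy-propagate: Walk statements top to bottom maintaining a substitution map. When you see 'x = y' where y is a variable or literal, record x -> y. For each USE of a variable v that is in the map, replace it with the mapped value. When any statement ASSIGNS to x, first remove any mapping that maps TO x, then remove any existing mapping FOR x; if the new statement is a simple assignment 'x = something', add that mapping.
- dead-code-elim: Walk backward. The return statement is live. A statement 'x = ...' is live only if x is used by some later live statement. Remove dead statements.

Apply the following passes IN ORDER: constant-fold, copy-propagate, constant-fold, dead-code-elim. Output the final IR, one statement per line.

Answer: return 5

Derivation:
Initial IR:
  y = 5
  v = y
  b = 2
  z = 2
  return y
After constant-fold (5 stmts):
  y = 5
  v = y
  b = 2
  z = 2
  return y
After copy-propagate (5 stmts):
  y = 5
  v = 5
  b = 2
  z = 2
  return 5
After constant-fold (5 stmts):
  y = 5
  v = 5
  b = 2
  z = 2
  return 5
After dead-code-elim (1 stmts):
  return 5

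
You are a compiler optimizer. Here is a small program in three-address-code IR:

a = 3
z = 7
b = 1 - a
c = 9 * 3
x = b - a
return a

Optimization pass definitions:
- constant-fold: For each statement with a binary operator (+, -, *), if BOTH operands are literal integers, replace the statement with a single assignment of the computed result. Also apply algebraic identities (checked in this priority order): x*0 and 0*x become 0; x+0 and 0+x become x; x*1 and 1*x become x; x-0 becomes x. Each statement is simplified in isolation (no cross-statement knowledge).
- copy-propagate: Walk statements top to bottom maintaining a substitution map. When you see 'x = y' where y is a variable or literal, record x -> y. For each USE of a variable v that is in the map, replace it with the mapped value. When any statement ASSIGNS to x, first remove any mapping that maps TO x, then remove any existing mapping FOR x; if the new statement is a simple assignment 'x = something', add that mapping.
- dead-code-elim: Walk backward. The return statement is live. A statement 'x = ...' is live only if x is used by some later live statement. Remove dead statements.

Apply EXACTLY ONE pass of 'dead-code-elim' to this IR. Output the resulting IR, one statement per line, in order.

Answer: a = 3
return a

Derivation:
Applying dead-code-elim statement-by-statement:
  [6] return a  -> KEEP (return); live=['a']
  [5] x = b - a  -> DEAD (x not live)
  [4] c = 9 * 3  -> DEAD (c not live)
  [3] b = 1 - a  -> DEAD (b not live)
  [2] z = 7  -> DEAD (z not live)
  [1] a = 3  -> KEEP; live=[]
Result (2 stmts):
  a = 3
  return a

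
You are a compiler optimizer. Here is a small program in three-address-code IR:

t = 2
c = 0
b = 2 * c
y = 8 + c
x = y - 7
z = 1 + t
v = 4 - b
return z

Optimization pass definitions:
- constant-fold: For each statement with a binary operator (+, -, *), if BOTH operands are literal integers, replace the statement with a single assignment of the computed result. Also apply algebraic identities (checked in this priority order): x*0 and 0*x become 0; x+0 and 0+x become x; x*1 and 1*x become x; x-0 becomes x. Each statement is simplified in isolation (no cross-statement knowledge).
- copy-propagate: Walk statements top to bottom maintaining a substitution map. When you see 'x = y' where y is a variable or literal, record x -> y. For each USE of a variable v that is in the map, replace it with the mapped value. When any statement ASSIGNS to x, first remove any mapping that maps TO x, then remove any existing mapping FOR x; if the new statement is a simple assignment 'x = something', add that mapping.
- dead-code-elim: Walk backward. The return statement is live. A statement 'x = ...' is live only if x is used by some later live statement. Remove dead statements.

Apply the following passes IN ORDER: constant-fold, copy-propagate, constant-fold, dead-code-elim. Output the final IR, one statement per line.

Answer: z = 3
return z

Derivation:
Initial IR:
  t = 2
  c = 0
  b = 2 * c
  y = 8 + c
  x = y - 7
  z = 1 + t
  v = 4 - b
  return z
After constant-fold (8 stmts):
  t = 2
  c = 0
  b = 2 * c
  y = 8 + c
  x = y - 7
  z = 1 + t
  v = 4 - b
  return z
After copy-propagate (8 stmts):
  t = 2
  c = 0
  b = 2 * 0
  y = 8 + 0
  x = y - 7
  z = 1 + 2
  v = 4 - b
  return z
After constant-fold (8 stmts):
  t = 2
  c = 0
  b = 0
  y = 8
  x = y - 7
  z = 3
  v = 4 - b
  return z
After dead-code-elim (2 stmts):
  z = 3
  return z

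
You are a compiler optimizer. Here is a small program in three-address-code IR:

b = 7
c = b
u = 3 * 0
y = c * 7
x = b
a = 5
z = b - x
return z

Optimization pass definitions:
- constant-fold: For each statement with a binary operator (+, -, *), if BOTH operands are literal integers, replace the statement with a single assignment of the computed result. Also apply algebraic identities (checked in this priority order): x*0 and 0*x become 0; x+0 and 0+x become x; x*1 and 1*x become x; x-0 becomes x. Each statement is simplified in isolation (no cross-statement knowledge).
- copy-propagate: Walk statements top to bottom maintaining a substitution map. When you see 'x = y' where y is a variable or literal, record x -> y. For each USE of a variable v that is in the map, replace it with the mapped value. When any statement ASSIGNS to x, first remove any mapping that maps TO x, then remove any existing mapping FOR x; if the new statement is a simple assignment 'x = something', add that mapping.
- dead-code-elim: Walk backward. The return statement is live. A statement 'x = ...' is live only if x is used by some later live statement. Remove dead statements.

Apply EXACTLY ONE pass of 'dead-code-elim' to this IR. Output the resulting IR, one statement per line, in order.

Answer: b = 7
x = b
z = b - x
return z

Derivation:
Applying dead-code-elim statement-by-statement:
  [8] return z  -> KEEP (return); live=['z']
  [7] z = b - x  -> KEEP; live=['b', 'x']
  [6] a = 5  -> DEAD (a not live)
  [5] x = b  -> KEEP; live=['b']
  [4] y = c * 7  -> DEAD (y not live)
  [3] u = 3 * 0  -> DEAD (u not live)
  [2] c = b  -> DEAD (c not live)
  [1] b = 7  -> KEEP; live=[]
Result (4 stmts):
  b = 7
  x = b
  z = b - x
  return z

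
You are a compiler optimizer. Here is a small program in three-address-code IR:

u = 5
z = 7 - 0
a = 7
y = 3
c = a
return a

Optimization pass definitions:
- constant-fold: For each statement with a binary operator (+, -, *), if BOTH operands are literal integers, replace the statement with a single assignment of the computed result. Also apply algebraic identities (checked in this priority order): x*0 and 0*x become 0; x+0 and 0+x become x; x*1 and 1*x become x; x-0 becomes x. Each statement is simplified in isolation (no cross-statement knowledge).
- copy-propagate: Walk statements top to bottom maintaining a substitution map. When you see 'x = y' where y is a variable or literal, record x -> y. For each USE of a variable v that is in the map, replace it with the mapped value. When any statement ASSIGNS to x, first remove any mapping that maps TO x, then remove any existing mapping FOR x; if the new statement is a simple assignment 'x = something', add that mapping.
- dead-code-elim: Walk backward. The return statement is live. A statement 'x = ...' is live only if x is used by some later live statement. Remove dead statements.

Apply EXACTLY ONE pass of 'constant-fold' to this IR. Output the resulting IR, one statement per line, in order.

Answer: u = 5
z = 7
a = 7
y = 3
c = a
return a

Derivation:
Applying constant-fold statement-by-statement:
  [1] u = 5  (unchanged)
  [2] z = 7 - 0  -> z = 7
  [3] a = 7  (unchanged)
  [4] y = 3  (unchanged)
  [5] c = a  (unchanged)
  [6] return a  (unchanged)
Result (6 stmts):
  u = 5
  z = 7
  a = 7
  y = 3
  c = a
  return a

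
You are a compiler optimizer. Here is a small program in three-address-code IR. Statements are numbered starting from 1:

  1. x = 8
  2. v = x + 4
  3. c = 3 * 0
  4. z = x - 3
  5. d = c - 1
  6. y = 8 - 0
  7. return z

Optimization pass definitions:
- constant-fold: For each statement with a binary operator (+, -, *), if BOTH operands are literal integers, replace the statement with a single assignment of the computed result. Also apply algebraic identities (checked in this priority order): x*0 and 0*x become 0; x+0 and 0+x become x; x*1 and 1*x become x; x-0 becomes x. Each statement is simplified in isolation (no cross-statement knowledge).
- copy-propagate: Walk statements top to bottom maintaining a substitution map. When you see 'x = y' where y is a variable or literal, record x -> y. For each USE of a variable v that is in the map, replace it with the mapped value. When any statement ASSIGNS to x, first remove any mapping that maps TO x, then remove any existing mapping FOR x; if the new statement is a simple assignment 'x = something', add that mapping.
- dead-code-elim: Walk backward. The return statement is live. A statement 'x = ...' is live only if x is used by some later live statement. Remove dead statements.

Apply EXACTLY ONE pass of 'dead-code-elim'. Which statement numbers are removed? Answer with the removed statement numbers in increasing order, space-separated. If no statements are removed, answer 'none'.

Answer: 2 3 5 6

Derivation:
Backward liveness scan:
Stmt 1 'x = 8': KEEP (x is live); live-in = []
Stmt 2 'v = x + 4': DEAD (v not in live set ['x'])
Stmt 3 'c = 3 * 0': DEAD (c not in live set ['x'])
Stmt 4 'z = x - 3': KEEP (z is live); live-in = ['x']
Stmt 5 'd = c - 1': DEAD (d not in live set ['z'])
Stmt 6 'y = 8 - 0': DEAD (y not in live set ['z'])
Stmt 7 'return z': KEEP (return); live-in = ['z']
Removed statement numbers: [2, 3, 5, 6]
Surviving IR:
  x = 8
  z = x - 3
  return z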